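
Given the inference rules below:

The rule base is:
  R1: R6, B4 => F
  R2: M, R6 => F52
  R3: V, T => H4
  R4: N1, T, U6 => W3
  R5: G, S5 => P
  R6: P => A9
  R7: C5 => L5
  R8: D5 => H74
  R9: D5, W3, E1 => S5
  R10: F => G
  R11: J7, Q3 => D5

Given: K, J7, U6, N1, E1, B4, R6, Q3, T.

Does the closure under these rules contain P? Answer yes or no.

yes

Round 1: R1 [R6, B4 => F]; R4 [N1, T, U6 => W3]; R11 [J7, Q3 => D5]. New: F, W3, D5.
Round 2: R8 [D5 => H74]; R9 [D5, W3, E1 => S5]; R10 [F => G]. New: H74, S5, G.
Round 3: R5 [G, S5 => P]. New: P.
Round 4: R6 [P => A9]. New: A9.
P appears in round 3, so it is derivable.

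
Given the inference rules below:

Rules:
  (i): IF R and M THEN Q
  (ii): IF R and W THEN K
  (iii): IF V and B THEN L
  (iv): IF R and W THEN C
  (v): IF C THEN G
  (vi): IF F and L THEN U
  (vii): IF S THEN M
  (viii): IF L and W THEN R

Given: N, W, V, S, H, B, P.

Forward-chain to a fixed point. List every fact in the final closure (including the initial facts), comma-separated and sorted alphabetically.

B, C, G, H, K, L, M, N, P, Q, R, S, V, W

Round 1 fires (iii), (vii), giving L, M.
Round 2 fires (viii), giving R.
Round 3 fires (i), (ii), (iv), giving Q, K, C.
Round 4 fires (v), giving G.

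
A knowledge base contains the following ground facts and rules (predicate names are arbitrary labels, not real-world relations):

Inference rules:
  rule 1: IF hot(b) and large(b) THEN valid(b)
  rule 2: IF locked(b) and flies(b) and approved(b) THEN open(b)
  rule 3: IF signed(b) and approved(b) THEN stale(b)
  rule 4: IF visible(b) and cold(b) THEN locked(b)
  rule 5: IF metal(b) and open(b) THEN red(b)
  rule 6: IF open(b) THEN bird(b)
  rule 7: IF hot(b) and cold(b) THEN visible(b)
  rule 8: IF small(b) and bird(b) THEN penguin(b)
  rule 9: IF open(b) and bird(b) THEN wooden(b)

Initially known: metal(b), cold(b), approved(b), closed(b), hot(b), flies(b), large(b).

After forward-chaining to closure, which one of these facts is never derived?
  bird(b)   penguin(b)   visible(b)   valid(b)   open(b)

Round 1 fires rule 1, rule 7, giving valid(b), visible(b).
Round 2 fires rule 4, giving locked(b).
Round 3 fires rule 2, giving open(b).
Round 4 fires rule 5, rule 6, giving red(b), bird(b).
Round 5 fires rule 9, giving wooden(b).
Derived: valid(b) (round 1), bird(b) (round 4), open(b) (round 3), visible(b) (round 1). penguin(b) never appears in any round.

penguin(b)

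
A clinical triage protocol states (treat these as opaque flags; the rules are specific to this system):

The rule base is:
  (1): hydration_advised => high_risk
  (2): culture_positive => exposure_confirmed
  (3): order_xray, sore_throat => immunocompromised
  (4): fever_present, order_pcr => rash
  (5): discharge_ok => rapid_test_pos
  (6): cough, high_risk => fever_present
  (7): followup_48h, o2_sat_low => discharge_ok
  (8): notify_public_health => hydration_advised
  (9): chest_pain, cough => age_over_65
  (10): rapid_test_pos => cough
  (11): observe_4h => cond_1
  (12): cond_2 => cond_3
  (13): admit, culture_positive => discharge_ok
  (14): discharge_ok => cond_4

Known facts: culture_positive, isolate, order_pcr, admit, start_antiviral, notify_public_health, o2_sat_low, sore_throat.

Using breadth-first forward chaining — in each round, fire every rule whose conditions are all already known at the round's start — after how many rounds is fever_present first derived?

[1] (2) [culture_positive => exposure_confirmed]; (8) [notify_public_health => hydration_advised]; (13) [admit, culture_positive => discharge_ok]. ⇒ new: exposure_confirmed, hydration_advised, discharge_ok.
[2] (1) [hydration_advised => high_risk]; (5) [discharge_ok => rapid_test_pos]; (14) [discharge_ok => cond_4]. ⇒ new: high_risk, rapid_test_pos, cond_4.
[3] (10) [rapid_test_pos => cough]. ⇒ new: cough.
[4] (6) [cough, high_risk => fever_present]. ⇒ new: fever_present.
fever_present first appears in round 4.

4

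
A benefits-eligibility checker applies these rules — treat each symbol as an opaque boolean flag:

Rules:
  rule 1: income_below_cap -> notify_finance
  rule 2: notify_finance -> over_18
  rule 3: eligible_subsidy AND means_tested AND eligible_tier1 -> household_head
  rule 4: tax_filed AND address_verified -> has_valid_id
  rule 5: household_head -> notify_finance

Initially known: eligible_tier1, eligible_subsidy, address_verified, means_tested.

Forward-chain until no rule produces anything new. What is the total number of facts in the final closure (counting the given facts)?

Round 1 fires rule 3, giving household_head.
Round 2 fires rule 5, giving notify_finance.
Round 3 fires rule 2, giving over_18.
Closure: {address_verified, eligible_subsidy, eligible_tier1, household_head, means_tested, notify_finance, over_18} — 7 facts.

7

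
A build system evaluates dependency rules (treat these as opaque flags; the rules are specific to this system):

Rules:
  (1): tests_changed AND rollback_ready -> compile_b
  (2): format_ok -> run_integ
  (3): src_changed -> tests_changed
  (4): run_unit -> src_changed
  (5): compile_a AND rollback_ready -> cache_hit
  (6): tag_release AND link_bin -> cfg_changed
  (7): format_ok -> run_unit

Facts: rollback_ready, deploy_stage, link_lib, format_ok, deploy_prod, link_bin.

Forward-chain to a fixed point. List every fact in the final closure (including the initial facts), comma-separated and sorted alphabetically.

compile_b, deploy_prod, deploy_stage, format_ok, link_bin, link_lib, rollback_ready, run_integ, run_unit, src_changed, tests_changed

Round 1: (2) [format_ok -> run_integ]; (7) [format_ok -> run_unit]. New: run_integ, run_unit.
Round 2: (4) [run_unit -> src_changed]. New: src_changed.
Round 3: (3) [src_changed -> tests_changed]. New: tests_changed.
Round 4: (1) [tests_changed AND rollback_ready -> compile_b]. New: compile_b.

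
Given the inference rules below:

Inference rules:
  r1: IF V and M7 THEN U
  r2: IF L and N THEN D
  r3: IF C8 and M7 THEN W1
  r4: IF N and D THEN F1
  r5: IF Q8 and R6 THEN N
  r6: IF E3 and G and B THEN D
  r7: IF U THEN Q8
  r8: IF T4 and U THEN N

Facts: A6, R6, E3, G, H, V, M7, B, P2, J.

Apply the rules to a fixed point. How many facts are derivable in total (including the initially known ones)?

15

Round 1: r1 [IF V and M7 THEN U]; r6 [IF E3 and G and B THEN D]. Adds U, D.
Round 2: r7 [IF U THEN Q8]. Adds Q8.
Round 3: r5 [IF Q8 and R6 THEN N]. Adds N.
Round 4: r4 [IF N and D THEN F1]. Adds F1.
Closure: {A6, B, D, E3, F1, G, H, J, M7, N, P2, Q8, R6, U, V} — 15 facts.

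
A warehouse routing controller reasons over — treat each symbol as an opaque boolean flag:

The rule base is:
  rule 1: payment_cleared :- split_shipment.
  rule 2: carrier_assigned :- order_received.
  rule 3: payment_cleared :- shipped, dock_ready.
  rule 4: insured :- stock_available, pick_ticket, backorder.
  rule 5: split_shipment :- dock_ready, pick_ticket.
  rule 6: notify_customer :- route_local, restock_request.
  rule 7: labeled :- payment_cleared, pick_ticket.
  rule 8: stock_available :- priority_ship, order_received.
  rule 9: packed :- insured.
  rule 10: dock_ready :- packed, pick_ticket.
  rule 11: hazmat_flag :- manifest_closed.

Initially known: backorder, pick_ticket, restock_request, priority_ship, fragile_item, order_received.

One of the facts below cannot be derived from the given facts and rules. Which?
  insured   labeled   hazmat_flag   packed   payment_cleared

hazmat_flag

Round 1: rule 2 [carrier_assigned :- order_received.]; rule 8 [stock_available :- priority_ship, order_received.]. Adds carrier_assigned, stock_available.
Round 2: rule 4 [insured :- stock_available, pick_ticket, backorder.]. Adds insured.
Round 3: rule 9 [packed :- insured.]. Adds packed.
Round 4: rule 10 [dock_ready :- packed, pick_ticket.]. Adds dock_ready.
Round 5: rule 5 [split_shipment :- dock_ready, pick_ticket.]. Adds split_shipment.
Round 6: rule 1 [payment_cleared :- split_shipment.]. Adds payment_cleared.
Round 7: rule 7 [labeled :- payment_cleared, pick_ticket.]. Adds labeled.
Derived: labeled (round 7), insured (round 2), packed (round 3), payment_cleared (round 6). hazmat_flag never appears in any round.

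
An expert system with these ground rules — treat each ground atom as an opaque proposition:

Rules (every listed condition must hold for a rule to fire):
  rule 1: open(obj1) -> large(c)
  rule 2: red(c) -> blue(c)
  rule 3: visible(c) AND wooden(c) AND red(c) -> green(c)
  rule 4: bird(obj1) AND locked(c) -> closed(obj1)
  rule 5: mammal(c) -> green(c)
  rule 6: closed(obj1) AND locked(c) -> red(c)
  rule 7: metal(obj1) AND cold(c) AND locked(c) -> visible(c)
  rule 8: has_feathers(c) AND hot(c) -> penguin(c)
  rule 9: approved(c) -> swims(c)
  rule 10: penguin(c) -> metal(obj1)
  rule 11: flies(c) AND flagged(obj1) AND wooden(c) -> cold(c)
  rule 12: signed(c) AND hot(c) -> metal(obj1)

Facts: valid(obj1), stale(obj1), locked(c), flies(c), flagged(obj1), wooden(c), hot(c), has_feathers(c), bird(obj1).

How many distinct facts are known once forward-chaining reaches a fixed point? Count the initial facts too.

Round 1: rule 4 [bird(obj1) AND locked(c) -> closed(obj1)]; rule 8 [has_feathers(c) AND hot(c) -> penguin(c)]; rule 11 [flies(c) AND flagged(obj1) AND wooden(c) -> cold(c)]. Adds closed(obj1), penguin(c), cold(c).
Round 2: rule 6 [closed(obj1) AND locked(c) -> red(c)]; rule 10 [penguin(c) -> metal(obj1)]. Adds red(c), metal(obj1).
Round 3: rule 2 [red(c) -> blue(c)]; rule 7 [metal(obj1) AND cold(c) AND locked(c) -> visible(c)]. Adds blue(c), visible(c).
Round 4: rule 3 [visible(c) AND wooden(c) AND red(c) -> green(c)]. Adds green(c).
Closure: {bird(obj1), blue(c), closed(obj1), cold(c), flagged(obj1), flies(c), green(c), has_feathers(c), hot(c), locked(c), metal(obj1), penguin(c), red(c), stale(obj1), valid(obj1), visible(c), wooden(c)} — 17 facts.

17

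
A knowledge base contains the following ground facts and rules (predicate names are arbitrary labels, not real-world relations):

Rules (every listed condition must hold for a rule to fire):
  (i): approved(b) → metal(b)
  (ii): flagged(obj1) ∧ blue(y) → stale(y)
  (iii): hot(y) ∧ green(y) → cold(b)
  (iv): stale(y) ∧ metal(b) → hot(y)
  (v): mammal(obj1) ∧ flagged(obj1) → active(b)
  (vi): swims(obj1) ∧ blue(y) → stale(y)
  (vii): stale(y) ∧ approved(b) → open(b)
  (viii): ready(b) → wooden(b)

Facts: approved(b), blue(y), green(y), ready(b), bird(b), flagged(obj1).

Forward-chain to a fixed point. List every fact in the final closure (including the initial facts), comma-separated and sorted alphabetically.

approved(b), bird(b), blue(y), cold(b), flagged(obj1), green(y), hot(y), metal(b), open(b), ready(b), stale(y), wooden(b)

Round 1: (i) [approved(b) → metal(b)]; (ii) [flagged(obj1) ∧ blue(y) → stale(y)]; (viii) [ready(b) → wooden(b)]. Adds metal(b), stale(y), wooden(b).
Round 2: (iv) [stale(y) ∧ metal(b) → hot(y)]; (vii) [stale(y) ∧ approved(b) → open(b)]. Adds hot(y), open(b).
Round 3: (iii) [hot(y) ∧ green(y) → cold(b)]. Adds cold(b).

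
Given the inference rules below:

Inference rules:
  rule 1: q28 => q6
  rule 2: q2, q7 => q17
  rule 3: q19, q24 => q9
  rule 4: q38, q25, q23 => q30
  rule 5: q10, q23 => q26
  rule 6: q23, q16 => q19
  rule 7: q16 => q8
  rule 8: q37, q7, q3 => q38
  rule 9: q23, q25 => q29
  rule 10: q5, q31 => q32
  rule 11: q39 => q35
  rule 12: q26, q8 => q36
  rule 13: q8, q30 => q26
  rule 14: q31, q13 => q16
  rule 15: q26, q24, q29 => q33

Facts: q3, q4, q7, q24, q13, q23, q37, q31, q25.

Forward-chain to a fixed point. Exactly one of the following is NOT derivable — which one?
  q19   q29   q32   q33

Round 1 — rule 8, rule 9, rule 14, derive q38, q29, q16.
Round 2 — rule 4, rule 6, rule 7, derive q30, q19, q8.
Round 3 — rule 3, rule 13, derive q9, q26.
Round 4 — rule 12, rule 15, derive q36, q33.
Derived: q19 (round 2), q29 (round 1), q33 (round 4). q32 never appears in any round.

q32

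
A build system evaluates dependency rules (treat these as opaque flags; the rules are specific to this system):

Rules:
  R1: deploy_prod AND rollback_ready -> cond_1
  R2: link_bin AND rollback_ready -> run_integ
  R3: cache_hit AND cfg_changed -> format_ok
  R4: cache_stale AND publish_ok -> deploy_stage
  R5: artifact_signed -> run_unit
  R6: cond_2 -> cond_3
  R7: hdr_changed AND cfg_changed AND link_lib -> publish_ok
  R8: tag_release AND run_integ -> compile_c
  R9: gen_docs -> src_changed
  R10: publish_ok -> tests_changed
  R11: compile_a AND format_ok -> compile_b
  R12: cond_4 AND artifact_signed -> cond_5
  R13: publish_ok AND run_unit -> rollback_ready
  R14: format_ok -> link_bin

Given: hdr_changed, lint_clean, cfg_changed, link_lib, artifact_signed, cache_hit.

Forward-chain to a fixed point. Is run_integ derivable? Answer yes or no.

yes

Round 1: R3 [cache_hit AND cfg_changed -> format_ok]; R5 [artifact_signed -> run_unit]; R7 [hdr_changed AND cfg_changed AND link_lib -> publish_ok]. New: format_ok, run_unit, publish_ok.
Round 2: R10 [publish_ok -> tests_changed]; R13 [publish_ok AND run_unit -> rollback_ready]; R14 [format_ok -> link_bin]. New: tests_changed, rollback_ready, link_bin.
Round 3: R2 [link_bin AND rollback_ready -> run_integ]. New: run_integ.
run_integ appears in round 3, so it is derivable.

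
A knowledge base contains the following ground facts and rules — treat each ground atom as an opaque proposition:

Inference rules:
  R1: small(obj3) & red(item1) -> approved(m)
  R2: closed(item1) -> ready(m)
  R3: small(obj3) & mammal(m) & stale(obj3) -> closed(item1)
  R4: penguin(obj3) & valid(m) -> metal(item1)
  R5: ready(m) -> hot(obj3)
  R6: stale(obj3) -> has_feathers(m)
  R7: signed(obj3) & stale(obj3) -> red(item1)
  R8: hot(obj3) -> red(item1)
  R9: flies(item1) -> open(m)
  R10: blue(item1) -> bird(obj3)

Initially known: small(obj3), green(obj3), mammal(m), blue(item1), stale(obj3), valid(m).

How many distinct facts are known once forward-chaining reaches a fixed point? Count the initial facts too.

Round 1: R3 [small(obj3) & mammal(m) & stale(obj3) -> closed(item1)]; R6 [stale(obj3) -> has_feathers(m)]; R10 [blue(item1) -> bird(obj3)]. Adds closed(item1), has_feathers(m), bird(obj3).
Round 2: R2 [closed(item1) -> ready(m)]. Adds ready(m).
Round 3: R5 [ready(m) -> hot(obj3)]. Adds hot(obj3).
Round 4: R8 [hot(obj3) -> red(item1)]. Adds red(item1).
Round 5: R1 [small(obj3) & red(item1) -> approved(m)]. Adds approved(m).
Closure: {approved(m), bird(obj3), blue(item1), closed(item1), green(obj3), has_feathers(m), hot(obj3), mammal(m), ready(m), red(item1), small(obj3), stale(obj3), valid(m)} — 13 facts.

13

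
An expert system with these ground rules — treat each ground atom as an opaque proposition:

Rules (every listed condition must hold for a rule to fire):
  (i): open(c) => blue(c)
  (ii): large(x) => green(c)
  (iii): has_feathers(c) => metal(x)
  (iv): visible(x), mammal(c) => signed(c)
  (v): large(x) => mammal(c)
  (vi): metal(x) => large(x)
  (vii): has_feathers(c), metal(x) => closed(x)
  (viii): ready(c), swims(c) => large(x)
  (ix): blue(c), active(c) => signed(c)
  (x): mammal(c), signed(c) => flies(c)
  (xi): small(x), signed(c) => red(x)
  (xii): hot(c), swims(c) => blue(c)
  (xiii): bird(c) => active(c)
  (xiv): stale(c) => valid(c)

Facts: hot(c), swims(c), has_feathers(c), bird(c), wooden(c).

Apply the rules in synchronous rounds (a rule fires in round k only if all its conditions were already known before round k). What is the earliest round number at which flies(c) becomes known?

4

Round 1 — (iii), (xii), (xiii), derive metal(x), blue(c), active(c).
Round 2 — (vi), (vii), (ix), derive large(x), closed(x), signed(c).
Round 3 — (ii), (v), derive green(c), mammal(c).
Round 4 — (x), derive flies(c).
flies(c) first appears in round 4.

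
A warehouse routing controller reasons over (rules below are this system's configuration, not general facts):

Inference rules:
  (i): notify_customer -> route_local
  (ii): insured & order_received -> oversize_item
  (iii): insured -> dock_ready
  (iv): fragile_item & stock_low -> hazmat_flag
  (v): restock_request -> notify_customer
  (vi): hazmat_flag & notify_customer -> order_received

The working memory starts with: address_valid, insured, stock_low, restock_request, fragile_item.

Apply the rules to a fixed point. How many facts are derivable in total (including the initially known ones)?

11

Round 1: (iii) [insured -> dock_ready]; (iv) [fragile_item & stock_low -> hazmat_flag]; (v) [restock_request -> notify_customer]. New: dock_ready, hazmat_flag, notify_customer.
Round 2: (i) [notify_customer -> route_local]; (vi) [hazmat_flag & notify_customer -> order_received]. New: route_local, order_received.
Round 3: (ii) [insured & order_received -> oversize_item]. New: oversize_item.
Closure: {address_valid, dock_ready, fragile_item, hazmat_flag, insured, notify_customer, order_received, oversize_item, restock_request, route_local, stock_low} — 11 facts.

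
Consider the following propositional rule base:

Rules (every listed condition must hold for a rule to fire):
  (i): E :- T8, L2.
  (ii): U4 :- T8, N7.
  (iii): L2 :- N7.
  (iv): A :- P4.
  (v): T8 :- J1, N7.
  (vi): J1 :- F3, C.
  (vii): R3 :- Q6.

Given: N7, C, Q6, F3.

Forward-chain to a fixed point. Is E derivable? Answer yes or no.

yes

Round 1: (iii) [L2 :- N7.]; (vi) [J1 :- F3, C.]; (vii) [R3 :- Q6.]. Adds L2, J1, R3.
Round 2: (v) [T8 :- J1, N7.]. Adds T8.
Round 3: (i) [E :- T8, L2.]; (ii) [U4 :- T8, N7.]. Adds E, U4.
E appears in round 3, so it is derivable.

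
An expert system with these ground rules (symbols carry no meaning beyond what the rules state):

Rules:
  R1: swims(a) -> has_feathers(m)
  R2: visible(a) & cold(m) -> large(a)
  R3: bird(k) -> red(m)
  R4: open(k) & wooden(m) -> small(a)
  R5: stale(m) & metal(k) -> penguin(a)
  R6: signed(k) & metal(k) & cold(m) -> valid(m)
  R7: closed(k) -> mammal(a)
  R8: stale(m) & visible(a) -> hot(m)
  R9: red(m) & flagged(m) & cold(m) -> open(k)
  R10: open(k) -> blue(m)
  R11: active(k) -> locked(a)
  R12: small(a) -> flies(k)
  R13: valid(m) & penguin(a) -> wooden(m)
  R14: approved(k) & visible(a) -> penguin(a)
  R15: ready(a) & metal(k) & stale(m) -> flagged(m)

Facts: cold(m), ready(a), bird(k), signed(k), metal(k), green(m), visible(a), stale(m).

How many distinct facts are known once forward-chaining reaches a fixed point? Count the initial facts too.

[1] R2 [visible(a) & cold(m) -> large(a)]; R3 [bird(k) -> red(m)]; R5 [stale(m) & metal(k) -> penguin(a)]; R6 [signed(k) & metal(k) & cold(m) -> valid(m)]; R8 [stale(m) & visible(a) -> hot(m)]; R15 [ready(a) & metal(k) & stale(m) -> flagged(m)]. ⇒ new: large(a), red(m), penguin(a), valid(m), hot(m), flagged(m).
[2] R9 [red(m) & flagged(m) & cold(m) -> open(k)]; R13 [valid(m) & penguin(a) -> wooden(m)]. ⇒ new: open(k), wooden(m).
[3] R4 [open(k) & wooden(m) -> small(a)]; R10 [open(k) -> blue(m)]. ⇒ new: small(a), blue(m).
[4] R12 [small(a) -> flies(k)]. ⇒ new: flies(k).
Closure: {bird(k), blue(m), cold(m), flagged(m), flies(k), green(m), hot(m), large(a), metal(k), open(k), penguin(a), ready(a), red(m), signed(k), small(a), stale(m), valid(m), visible(a), wooden(m)} — 19 facts.

19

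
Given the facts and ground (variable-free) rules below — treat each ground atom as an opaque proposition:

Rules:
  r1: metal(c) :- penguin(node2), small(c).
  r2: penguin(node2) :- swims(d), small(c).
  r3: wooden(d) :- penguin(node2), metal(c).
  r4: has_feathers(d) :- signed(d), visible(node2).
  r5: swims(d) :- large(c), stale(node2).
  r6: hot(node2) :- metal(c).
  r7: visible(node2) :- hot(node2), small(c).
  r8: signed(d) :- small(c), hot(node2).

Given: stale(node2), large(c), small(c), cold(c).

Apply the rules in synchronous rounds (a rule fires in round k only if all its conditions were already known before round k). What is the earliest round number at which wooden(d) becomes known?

Round 1: r5 [swims(d) :- large(c), stale(node2).]. Adds swims(d).
Round 2: r2 [penguin(node2) :- swims(d), small(c).]. Adds penguin(node2).
Round 3: r1 [metal(c) :- penguin(node2), small(c).]. Adds metal(c).
Round 4: r3 [wooden(d) :- penguin(node2), metal(c).]; r6 [hot(node2) :- metal(c).]. Adds wooden(d), hot(node2).
wooden(d) first appears in round 4.

4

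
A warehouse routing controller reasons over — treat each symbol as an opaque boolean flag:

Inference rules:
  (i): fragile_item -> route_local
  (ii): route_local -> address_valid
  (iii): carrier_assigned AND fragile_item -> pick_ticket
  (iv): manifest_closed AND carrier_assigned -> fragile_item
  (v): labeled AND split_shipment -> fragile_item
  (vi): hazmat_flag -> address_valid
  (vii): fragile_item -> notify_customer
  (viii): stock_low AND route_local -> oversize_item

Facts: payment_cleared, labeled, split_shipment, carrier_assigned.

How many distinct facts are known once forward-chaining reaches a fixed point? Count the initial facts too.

9

Round 1: (v) [labeled AND split_shipment -> fragile_item]. Adds fragile_item.
Round 2: (i) [fragile_item -> route_local]; (iii) [carrier_assigned AND fragile_item -> pick_ticket]; (vii) [fragile_item -> notify_customer]. Adds route_local, pick_ticket, notify_customer.
Round 3: (ii) [route_local -> address_valid]. Adds address_valid.
Closure: {address_valid, carrier_assigned, fragile_item, labeled, notify_customer, payment_cleared, pick_ticket, route_local, split_shipment} — 9 facts.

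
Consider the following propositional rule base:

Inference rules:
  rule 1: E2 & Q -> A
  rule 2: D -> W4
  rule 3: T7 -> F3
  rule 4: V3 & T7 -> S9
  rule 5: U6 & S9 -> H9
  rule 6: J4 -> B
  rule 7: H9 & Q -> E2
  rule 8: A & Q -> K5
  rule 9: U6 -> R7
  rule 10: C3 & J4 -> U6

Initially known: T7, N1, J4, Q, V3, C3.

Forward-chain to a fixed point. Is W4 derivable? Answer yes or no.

no

Round 1: rule 3 [T7 -> F3]; rule 4 [V3 & T7 -> S9]; rule 6 [J4 -> B]; rule 10 [C3 & J4 -> U6]. New: F3, S9, B, U6.
Round 2: rule 5 [U6 & S9 -> H9]; rule 9 [U6 -> R7]. New: H9, R7.
Round 3: rule 7 [H9 & Q -> E2]. New: E2.
Round 4: rule 1 [E2 & Q -> A]. New: A.
Round 5: rule 8 [A & Q -> K5]. New: K5.
Fixed point reached. W4 is concluded only by rule 2; rule 2 needs D (never derived).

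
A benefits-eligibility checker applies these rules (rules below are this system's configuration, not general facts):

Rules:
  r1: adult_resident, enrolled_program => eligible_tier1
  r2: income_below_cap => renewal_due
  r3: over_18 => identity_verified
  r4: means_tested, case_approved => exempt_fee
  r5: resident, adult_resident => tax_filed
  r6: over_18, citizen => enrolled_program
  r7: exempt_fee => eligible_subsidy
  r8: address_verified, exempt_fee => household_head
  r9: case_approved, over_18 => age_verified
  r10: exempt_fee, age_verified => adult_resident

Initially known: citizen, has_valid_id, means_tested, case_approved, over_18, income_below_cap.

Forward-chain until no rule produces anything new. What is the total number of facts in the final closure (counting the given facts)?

14

Round 1: r2 [income_below_cap => renewal_due]; r3 [over_18 => identity_verified]; r4 [means_tested, case_approved => exempt_fee]; r6 [over_18, citizen => enrolled_program]; r9 [case_approved, over_18 => age_verified]. New: renewal_due, identity_verified, exempt_fee, enrolled_program, age_verified.
Round 2: r7 [exempt_fee => eligible_subsidy]; r10 [exempt_fee, age_verified => adult_resident]. New: eligible_subsidy, adult_resident.
Round 3: r1 [adult_resident, enrolled_program => eligible_tier1]. New: eligible_tier1.
Closure: {adult_resident, age_verified, case_approved, citizen, eligible_subsidy, eligible_tier1, enrolled_program, exempt_fee, has_valid_id, identity_verified, income_below_cap, means_tested, over_18, renewal_due} — 14 facts.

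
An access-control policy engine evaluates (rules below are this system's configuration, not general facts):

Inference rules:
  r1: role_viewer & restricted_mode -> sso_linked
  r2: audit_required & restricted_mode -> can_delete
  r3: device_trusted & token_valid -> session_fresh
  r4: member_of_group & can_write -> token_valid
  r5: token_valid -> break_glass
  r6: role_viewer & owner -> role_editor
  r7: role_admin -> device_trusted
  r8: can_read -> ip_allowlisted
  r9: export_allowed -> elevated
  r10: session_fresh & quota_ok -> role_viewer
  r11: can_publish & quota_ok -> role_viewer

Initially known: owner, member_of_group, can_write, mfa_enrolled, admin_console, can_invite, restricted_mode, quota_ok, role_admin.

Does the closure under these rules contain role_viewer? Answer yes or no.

yes

Round 1: r4 [member_of_group & can_write -> token_valid]; r7 [role_admin -> device_trusted]. New: token_valid, device_trusted.
Round 2: r3 [device_trusted & token_valid -> session_fresh]; r5 [token_valid -> break_glass]. New: session_fresh, break_glass.
Round 3: r10 [session_fresh & quota_ok -> role_viewer]. New: role_viewer.
Round 4: r1 [role_viewer & restricted_mode -> sso_linked]; r6 [role_viewer & owner -> role_editor]. New: sso_linked, role_editor.
role_viewer appears in round 3, so it is derivable.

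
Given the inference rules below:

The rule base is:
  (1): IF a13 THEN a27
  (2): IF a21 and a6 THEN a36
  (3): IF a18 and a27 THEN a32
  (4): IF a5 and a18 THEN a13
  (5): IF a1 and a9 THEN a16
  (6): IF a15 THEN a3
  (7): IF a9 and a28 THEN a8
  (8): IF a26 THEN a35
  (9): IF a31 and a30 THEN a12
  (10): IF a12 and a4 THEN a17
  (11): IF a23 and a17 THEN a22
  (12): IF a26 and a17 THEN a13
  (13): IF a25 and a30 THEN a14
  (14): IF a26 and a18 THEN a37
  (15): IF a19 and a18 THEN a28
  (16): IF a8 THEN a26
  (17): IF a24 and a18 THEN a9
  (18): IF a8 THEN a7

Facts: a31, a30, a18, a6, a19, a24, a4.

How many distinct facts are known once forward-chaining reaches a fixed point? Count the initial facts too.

19

[1] (9) [IF a31 and a30 THEN a12]; (15) [IF a19 and a18 THEN a28]; (17) [IF a24 and a18 THEN a9]. ⇒ new: a12, a28, a9.
[2] (7) [IF a9 and a28 THEN a8]; (10) [IF a12 and a4 THEN a17]. ⇒ new: a8, a17.
[3] (16) [IF a8 THEN a26]; (18) [IF a8 THEN a7]. ⇒ new: a26, a7.
[4] (8) [IF a26 THEN a35]; (12) [IF a26 and a17 THEN a13]; (14) [IF a26 and a18 THEN a37]. ⇒ new: a35, a13, a37.
[5] (1) [IF a13 THEN a27]. ⇒ new: a27.
[6] (3) [IF a18 and a27 THEN a32]. ⇒ new: a32.
Closure: {a12, a13, a17, a18, a19, a24, a26, a27, a28, a30, a31, a32, a35, a37, a4, a6, a7, a8, a9} — 19 facts.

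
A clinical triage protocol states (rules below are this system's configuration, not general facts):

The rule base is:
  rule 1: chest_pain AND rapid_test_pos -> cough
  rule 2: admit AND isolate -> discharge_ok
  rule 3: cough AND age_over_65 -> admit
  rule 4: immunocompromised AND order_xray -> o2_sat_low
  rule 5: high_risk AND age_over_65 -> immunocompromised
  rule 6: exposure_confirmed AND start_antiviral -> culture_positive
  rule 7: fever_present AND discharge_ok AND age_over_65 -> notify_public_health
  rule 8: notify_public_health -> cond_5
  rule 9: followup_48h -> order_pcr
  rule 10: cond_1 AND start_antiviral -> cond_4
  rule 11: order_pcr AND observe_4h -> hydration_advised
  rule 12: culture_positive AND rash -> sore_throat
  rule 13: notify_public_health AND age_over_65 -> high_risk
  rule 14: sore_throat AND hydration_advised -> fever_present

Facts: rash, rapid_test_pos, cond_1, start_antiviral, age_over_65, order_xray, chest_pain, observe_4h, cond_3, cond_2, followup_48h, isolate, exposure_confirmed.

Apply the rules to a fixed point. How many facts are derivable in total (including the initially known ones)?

Round 1: rule 1 [chest_pain AND rapid_test_pos -> cough]; rule 6 [exposure_confirmed AND start_antiviral -> culture_positive]; rule 9 [followup_48h -> order_pcr]; rule 10 [cond_1 AND start_antiviral -> cond_4]. New: cough, culture_positive, order_pcr, cond_4.
Round 2: rule 3 [cough AND age_over_65 -> admit]; rule 11 [order_pcr AND observe_4h -> hydration_advised]; rule 12 [culture_positive AND rash -> sore_throat]. New: admit, hydration_advised, sore_throat.
Round 3: rule 2 [admit AND isolate -> discharge_ok]; rule 14 [sore_throat AND hydration_advised -> fever_present]. New: discharge_ok, fever_present.
Round 4: rule 7 [fever_present AND discharge_ok AND age_over_65 -> notify_public_health]. New: notify_public_health.
Round 5: rule 8 [notify_public_health -> cond_5]; rule 13 [notify_public_health AND age_over_65 -> high_risk]. New: cond_5, high_risk.
Round 6: rule 5 [high_risk AND age_over_65 -> immunocompromised]. New: immunocompromised.
Round 7: rule 4 [immunocompromised AND order_xray -> o2_sat_low]. New: o2_sat_low.
Closure: {admit, age_over_65, chest_pain, cond_1, cond_2, cond_3, cond_4, cond_5, cough, culture_positive, discharge_ok, exposure_confirmed, fever_present, followup_48h, high_risk, hydration_advised, immunocompromised, isolate, notify_public_health, o2_sat_low, observe_4h, order_pcr, order_xray, rapid_test_pos, rash, sore_throat, start_antiviral} — 27 facts.

27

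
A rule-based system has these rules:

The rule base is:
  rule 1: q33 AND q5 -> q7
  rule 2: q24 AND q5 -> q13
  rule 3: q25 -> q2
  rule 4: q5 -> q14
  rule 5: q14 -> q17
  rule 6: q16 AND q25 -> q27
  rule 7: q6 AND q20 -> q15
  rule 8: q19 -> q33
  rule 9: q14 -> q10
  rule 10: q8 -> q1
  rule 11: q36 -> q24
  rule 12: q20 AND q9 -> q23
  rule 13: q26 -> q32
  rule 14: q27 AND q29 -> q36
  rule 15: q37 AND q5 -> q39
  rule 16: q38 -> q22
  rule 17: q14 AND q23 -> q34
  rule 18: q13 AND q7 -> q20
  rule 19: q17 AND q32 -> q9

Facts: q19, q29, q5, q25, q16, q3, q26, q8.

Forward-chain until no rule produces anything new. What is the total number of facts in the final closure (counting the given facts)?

Round 1 fires rule 3, rule 4, rule 6, rule 8, rule 10, rule 13, giving q2, q14, q27, q33, q1, q32.
Round 2 fires rule 1, rule 5, rule 9, rule 14, giving q7, q17, q10, q36.
Round 3 fires rule 11, rule 19, giving q24, q9.
Round 4 fires rule 2, giving q13.
Round 5 fires rule 18, giving q20.
Round 6 fires rule 12, giving q23.
Round 7 fires rule 17, giving q34.
Closure: {q1, q10, q13, q14, q16, q17, q19, q2, q20, q23, q24, q25, q26, q27, q29, q3, q32, q33, q34, q36, q5, q7, q8, q9} — 24 facts.

24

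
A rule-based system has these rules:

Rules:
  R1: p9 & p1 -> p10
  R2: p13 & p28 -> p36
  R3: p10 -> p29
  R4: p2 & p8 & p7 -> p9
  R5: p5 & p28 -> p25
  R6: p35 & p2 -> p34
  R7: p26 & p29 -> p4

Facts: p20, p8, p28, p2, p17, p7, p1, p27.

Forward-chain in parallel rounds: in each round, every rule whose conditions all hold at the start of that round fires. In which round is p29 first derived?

3

Round 1: R4 [p2 & p8 & p7 -> p9]. New: p9.
Round 2: R1 [p9 & p1 -> p10]. New: p10.
Round 3: R3 [p10 -> p29]. New: p29.
p29 first appears in round 3.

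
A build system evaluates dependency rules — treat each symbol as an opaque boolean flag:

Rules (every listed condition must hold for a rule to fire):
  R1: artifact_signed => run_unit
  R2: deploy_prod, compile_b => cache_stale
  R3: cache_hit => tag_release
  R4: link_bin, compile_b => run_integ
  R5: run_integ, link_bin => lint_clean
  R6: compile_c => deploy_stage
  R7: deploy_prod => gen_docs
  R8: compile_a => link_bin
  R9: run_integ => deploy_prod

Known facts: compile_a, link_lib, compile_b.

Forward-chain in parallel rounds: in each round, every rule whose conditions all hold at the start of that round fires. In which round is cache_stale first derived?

4

[1] R8 [compile_a => link_bin]. ⇒ new: link_bin.
[2] R4 [link_bin, compile_b => run_integ]. ⇒ new: run_integ.
[3] R5 [run_integ, link_bin => lint_clean]; R9 [run_integ => deploy_prod]. ⇒ new: lint_clean, deploy_prod.
[4] R2 [deploy_prod, compile_b => cache_stale]; R7 [deploy_prod => gen_docs]. ⇒ new: cache_stale, gen_docs.
cache_stale first appears in round 4.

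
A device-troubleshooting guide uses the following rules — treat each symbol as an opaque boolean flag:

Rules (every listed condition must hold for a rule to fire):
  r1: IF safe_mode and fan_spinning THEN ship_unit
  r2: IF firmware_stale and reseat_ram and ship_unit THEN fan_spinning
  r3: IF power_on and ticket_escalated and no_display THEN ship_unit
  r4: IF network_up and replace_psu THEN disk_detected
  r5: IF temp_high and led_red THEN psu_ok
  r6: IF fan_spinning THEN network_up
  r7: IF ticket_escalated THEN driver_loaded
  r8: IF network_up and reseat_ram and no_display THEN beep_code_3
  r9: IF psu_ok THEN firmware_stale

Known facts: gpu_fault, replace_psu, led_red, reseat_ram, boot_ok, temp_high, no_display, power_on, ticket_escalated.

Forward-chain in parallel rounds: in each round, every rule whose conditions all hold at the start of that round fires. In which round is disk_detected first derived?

Round 1: r3 [IF power_on and ticket_escalated and no_display THEN ship_unit]; r5 [IF temp_high and led_red THEN psu_ok]; r7 [IF ticket_escalated THEN driver_loaded]. Adds ship_unit, psu_ok, driver_loaded.
Round 2: r9 [IF psu_ok THEN firmware_stale]. Adds firmware_stale.
Round 3: r2 [IF firmware_stale and reseat_ram and ship_unit THEN fan_spinning]. Adds fan_spinning.
Round 4: r6 [IF fan_spinning THEN network_up]. Adds network_up.
Round 5: r4 [IF network_up and replace_psu THEN disk_detected]; r8 [IF network_up and reseat_ram and no_display THEN beep_code_3]. Adds disk_detected, beep_code_3.
disk_detected first appears in round 5.

5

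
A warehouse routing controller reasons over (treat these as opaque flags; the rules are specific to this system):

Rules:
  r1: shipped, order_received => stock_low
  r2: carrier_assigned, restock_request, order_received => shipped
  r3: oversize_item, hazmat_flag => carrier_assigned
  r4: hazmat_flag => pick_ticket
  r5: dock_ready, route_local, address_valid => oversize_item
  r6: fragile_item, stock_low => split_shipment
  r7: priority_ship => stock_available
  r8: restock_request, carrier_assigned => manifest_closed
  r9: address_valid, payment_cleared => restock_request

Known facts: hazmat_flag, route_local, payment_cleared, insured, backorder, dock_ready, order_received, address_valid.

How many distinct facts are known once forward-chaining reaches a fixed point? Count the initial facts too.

[1] r4 [hazmat_flag => pick_ticket]; r5 [dock_ready, route_local, address_valid => oversize_item]; r9 [address_valid, payment_cleared => restock_request]. ⇒ new: pick_ticket, oversize_item, restock_request.
[2] r3 [oversize_item, hazmat_flag => carrier_assigned]. ⇒ new: carrier_assigned.
[3] r2 [carrier_assigned, restock_request, order_received => shipped]; r8 [restock_request, carrier_assigned => manifest_closed]. ⇒ new: shipped, manifest_closed.
[4] r1 [shipped, order_received => stock_low]. ⇒ new: stock_low.
Closure: {address_valid, backorder, carrier_assigned, dock_ready, hazmat_flag, insured, manifest_closed, order_received, oversize_item, payment_cleared, pick_ticket, restock_request, route_local, shipped, stock_low} — 15 facts.

15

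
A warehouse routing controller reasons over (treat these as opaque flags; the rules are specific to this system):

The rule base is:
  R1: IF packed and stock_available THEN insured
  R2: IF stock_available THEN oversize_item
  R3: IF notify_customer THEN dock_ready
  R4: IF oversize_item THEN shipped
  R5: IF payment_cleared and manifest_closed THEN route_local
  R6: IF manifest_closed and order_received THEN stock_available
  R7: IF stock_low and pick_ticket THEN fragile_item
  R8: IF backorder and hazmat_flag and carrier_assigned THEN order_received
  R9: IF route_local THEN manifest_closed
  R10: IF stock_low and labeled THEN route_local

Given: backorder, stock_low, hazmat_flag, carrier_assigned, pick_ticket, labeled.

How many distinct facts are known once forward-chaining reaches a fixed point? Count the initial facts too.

Round 1 — R7, R8, R10, derive fragile_item, order_received, route_local.
Round 2 — R9, derive manifest_closed.
Round 3 — R6, derive stock_available.
Round 4 — R2, derive oversize_item.
Round 5 — R4, derive shipped.
Closure: {backorder, carrier_assigned, fragile_item, hazmat_flag, labeled, manifest_closed, order_received, oversize_item, pick_ticket, route_local, shipped, stock_available, stock_low} — 13 facts.

13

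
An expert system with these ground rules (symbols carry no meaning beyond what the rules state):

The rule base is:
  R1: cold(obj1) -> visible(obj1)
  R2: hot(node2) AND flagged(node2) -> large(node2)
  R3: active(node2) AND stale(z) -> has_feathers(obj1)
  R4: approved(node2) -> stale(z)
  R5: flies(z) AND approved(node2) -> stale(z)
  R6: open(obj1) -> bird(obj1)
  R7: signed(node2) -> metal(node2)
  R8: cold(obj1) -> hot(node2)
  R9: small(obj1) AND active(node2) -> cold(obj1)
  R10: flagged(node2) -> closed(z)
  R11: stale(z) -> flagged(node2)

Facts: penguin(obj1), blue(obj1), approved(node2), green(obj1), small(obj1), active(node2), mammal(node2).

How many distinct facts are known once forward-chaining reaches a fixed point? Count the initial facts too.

15

[1] R4 [approved(node2) -> stale(z)]; R9 [small(obj1) AND active(node2) -> cold(obj1)]. ⇒ new: stale(z), cold(obj1).
[2] R1 [cold(obj1) -> visible(obj1)]; R3 [active(node2) AND stale(z) -> has_feathers(obj1)]; R8 [cold(obj1) -> hot(node2)]; R11 [stale(z) -> flagged(node2)]. ⇒ new: visible(obj1), has_feathers(obj1), hot(node2), flagged(node2).
[3] R2 [hot(node2) AND flagged(node2) -> large(node2)]; R10 [flagged(node2) -> closed(z)]. ⇒ new: large(node2), closed(z).
Closure: {active(node2), approved(node2), blue(obj1), closed(z), cold(obj1), flagged(node2), green(obj1), has_feathers(obj1), hot(node2), large(node2), mammal(node2), penguin(obj1), small(obj1), stale(z), visible(obj1)} — 15 facts.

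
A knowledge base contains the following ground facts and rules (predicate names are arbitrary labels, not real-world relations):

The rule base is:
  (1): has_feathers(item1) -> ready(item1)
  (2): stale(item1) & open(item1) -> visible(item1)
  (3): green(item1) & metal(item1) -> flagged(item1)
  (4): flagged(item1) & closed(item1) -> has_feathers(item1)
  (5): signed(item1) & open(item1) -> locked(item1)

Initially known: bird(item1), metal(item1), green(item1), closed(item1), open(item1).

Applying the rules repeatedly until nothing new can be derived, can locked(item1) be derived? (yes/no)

Round 1 fires (3), giving flagged(item1).
Round 2 fires (4), giving has_feathers(item1).
Round 3 fires (1), giving ready(item1).
Fixed point reached. locked(item1) is concluded only by (5); (5) needs signed(item1) (never derived).

no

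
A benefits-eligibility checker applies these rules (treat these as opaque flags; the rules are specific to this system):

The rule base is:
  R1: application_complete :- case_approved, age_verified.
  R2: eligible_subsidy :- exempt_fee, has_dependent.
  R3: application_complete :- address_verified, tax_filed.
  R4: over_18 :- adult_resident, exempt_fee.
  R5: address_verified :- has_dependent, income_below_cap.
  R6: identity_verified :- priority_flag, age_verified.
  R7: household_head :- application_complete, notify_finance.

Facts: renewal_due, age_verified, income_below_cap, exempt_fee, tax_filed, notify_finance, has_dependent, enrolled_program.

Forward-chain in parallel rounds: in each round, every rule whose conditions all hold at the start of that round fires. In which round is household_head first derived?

3

[1] R2 [eligible_subsidy :- exempt_fee, has_dependent.]; R5 [address_verified :- has_dependent, income_below_cap.]. ⇒ new: eligible_subsidy, address_verified.
[2] R3 [application_complete :- address_verified, tax_filed.]. ⇒ new: application_complete.
[3] R7 [household_head :- application_complete, notify_finance.]. ⇒ new: household_head.
household_head first appears in round 3.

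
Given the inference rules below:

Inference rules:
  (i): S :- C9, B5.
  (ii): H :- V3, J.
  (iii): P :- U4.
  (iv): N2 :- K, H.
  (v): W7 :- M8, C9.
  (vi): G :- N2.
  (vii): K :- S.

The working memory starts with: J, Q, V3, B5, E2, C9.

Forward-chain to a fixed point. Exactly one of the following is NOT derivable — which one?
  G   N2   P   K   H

P

[1] (i) [S :- C9, B5.]; (ii) [H :- V3, J.]. ⇒ new: S, H.
[2] (vii) [K :- S.]. ⇒ new: K.
[3] (iv) [N2 :- K, H.]. ⇒ new: N2.
[4] (vi) [G :- N2.]. ⇒ new: G.
Derived: H (round 1), N2 (round 3), K (round 2), G (round 4). P never appears in any round.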